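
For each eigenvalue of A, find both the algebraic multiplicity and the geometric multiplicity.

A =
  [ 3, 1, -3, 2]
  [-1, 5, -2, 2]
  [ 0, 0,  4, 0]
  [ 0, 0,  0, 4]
λ = 4: alg = 4, geom = 2

Step 1 — factor the characteristic polynomial to read off the algebraic multiplicities:
  χ_A(x) = (x - 4)^4

Step 2 — compute geometric multiplicities via the rank-nullity identity g(λ) = n − rank(A − λI):
  rank(A − (4)·I) = 2, so dim ker(A − (4)·I) = n − 2 = 2

Summary:
  λ = 4: algebraic multiplicity = 4, geometric multiplicity = 2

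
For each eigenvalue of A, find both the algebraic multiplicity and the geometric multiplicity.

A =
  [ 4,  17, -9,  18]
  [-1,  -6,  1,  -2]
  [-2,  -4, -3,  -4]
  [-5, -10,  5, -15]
λ = -5: alg = 4, geom = 2

Step 1 — factor the characteristic polynomial to read off the algebraic multiplicities:
  χ_A(x) = (x + 5)^4

Step 2 — compute geometric multiplicities via the rank-nullity identity g(λ) = n − rank(A − λI):
  rank(A − (-5)·I) = 2, so dim ker(A − (-5)·I) = n − 2 = 2

Summary:
  λ = -5: algebraic multiplicity = 4, geometric multiplicity = 2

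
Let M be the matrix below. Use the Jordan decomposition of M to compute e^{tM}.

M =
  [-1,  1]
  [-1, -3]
e^{tM} =
  [t*exp(-2*t) + exp(-2*t), t*exp(-2*t)]
  [-t*exp(-2*t), -t*exp(-2*t) + exp(-2*t)]

Strategy: write M = P · J · P⁻¹ where J is a Jordan canonical form, so e^{tM} = P · e^{tJ} · P⁻¹, and e^{tJ} can be computed block-by-block.

M has Jordan form
J =
  [-2,  1]
  [ 0, -2]
(up to reordering of blocks).

Per-block formulas:
  For a 2×2 Jordan block J_2(-2): exp(t · J_2(-2)) = e^(-2t)·(I + t·N), where N is the 2×2 nilpotent shift.

After assembling e^{tJ} and conjugating by P, we get:

e^{tM} =
  [t*exp(-2*t) + exp(-2*t), t*exp(-2*t)]
  [-t*exp(-2*t), -t*exp(-2*t) + exp(-2*t)]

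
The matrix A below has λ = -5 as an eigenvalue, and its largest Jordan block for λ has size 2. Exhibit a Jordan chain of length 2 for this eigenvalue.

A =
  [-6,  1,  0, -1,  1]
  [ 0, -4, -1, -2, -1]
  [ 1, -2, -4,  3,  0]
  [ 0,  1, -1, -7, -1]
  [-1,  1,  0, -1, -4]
A Jordan chain for λ = -5 of length 2:
v_1 = (-1, 0, 1, 0, -1)ᵀ
v_2 = (1, 0, 0, 0, 0)ᵀ

Let N = A − (-5)·I. We want v_2 with N^2 v_2 = 0 but N^1 v_2 ≠ 0; then v_{j-1} := N · v_j for j = 2, …, 2.

Pick v_2 = (1, 0, 0, 0, 0)ᵀ.
Then v_1 = N · v_2 = (-1, 0, 1, 0, -1)ᵀ.

Sanity check: (A − (-5)·I) v_1 = (0, 0, 0, 0, 0)ᵀ = 0. ✓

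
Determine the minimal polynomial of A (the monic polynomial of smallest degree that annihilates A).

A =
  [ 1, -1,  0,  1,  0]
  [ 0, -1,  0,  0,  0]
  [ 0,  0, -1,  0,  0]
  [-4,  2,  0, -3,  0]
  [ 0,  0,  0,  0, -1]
x^2 + 2*x + 1

The characteristic polynomial is χ_A(x) = (x + 1)^5, so the eigenvalues are known. The minimal polynomial is
  m_A(x) = Π_λ (x − λ)^{k_λ}
where k_λ is the size of the *largest* Jordan block for λ (equivalently, the smallest k with (A − λI)^k v = 0 for every generalised eigenvector v of λ).

  λ = -1: largest Jordan block has size 2, contributing (x + 1)^2

So m_A(x) = (x + 1)^2 = x^2 + 2*x + 1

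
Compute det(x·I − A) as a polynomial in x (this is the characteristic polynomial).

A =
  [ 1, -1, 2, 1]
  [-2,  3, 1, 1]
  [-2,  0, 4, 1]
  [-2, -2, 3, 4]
x^4 - 12*x^3 + 54*x^2 - 108*x + 81

Expanding det(x·I − A) (e.g. by cofactor expansion or by noting that A is similar to its Jordan form J, which has the same characteristic polynomial as A) gives
  χ_A(x) = x^4 - 12*x^3 + 54*x^2 - 108*x + 81
which factors as (x - 3)^4. The eigenvalues (with algebraic multiplicities) are λ = 3 with multiplicity 4.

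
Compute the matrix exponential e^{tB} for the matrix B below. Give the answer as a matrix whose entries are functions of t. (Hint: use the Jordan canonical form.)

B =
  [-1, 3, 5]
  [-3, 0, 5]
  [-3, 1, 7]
e^{tB} =
  [-15*t^2*exp(2*t)/2 - 3*t*exp(2*t) + exp(2*t), -5*t^2*exp(2*t) + 3*t*exp(2*t), 25*t^2*exp(2*t)/2 + 5*t*exp(2*t)]
  [-3*t*exp(2*t), -2*t*exp(2*t) + exp(2*t), 5*t*exp(2*t)]
  [-9*t^2*exp(2*t)/2 - 3*t*exp(2*t), -3*t^2*exp(2*t) + t*exp(2*t), 15*t^2*exp(2*t)/2 + 5*t*exp(2*t) + exp(2*t)]

Strategy: write B = P · J · P⁻¹ where J is a Jordan canonical form, so e^{tB} = P · e^{tJ} · P⁻¹, and e^{tJ} can be computed block-by-block.

B has Jordan form
J =
  [2, 1, 0]
  [0, 2, 1]
  [0, 0, 2]
(up to reordering of blocks).

Per-block formulas:
  For a 3×3 Jordan block J_3(2): exp(t · J_3(2)) = e^(2t)·(I + t·N + (t^2/2)·N^2), where N is the 3×3 nilpotent shift.

After assembling e^{tJ} and conjugating by P, we get:

e^{tB} =
  [-15*t^2*exp(2*t)/2 - 3*t*exp(2*t) + exp(2*t), -5*t^2*exp(2*t) + 3*t*exp(2*t), 25*t^2*exp(2*t)/2 + 5*t*exp(2*t)]
  [-3*t*exp(2*t), -2*t*exp(2*t) + exp(2*t), 5*t*exp(2*t)]
  [-9*t^2*exp(2*t)/2 - 3*t*exp(2*t), -3*t^2*exp(2*t) + t*exp(2*t), 15*t^2*exp(2*t)/2 + 5*t*exp(2*t) + exp(2*t)]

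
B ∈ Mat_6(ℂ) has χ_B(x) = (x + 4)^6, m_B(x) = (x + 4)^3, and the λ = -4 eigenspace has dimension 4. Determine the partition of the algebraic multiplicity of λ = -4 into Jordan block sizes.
Block sizes for λ = -4: [3, 1, 1, 1]

Step 1 — from the characteristic polynomial, algebraic multiplicity of λ = -4 is 6. From dim ker(B − (-4)·I) = 4, there are exactly 4 Jordan blocks for λ = -4.
Step 2 — from the minimal polynomial, the factor (x + 4)^3 tells us the largest block for λ = -4 has size 3.
Step 3 — with total size 6, 4 blocks, and largest block 3, the block sizes (in nonincreasing order) are [3, 1, 1, 1].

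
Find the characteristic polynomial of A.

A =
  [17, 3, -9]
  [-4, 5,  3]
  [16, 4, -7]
x^3 - 15*x^2 + 75*x - 125

Expanding det(x·I − A) (e.g. by cofactor expansion or by noting that A is similar to its Jordan form J, which has the same characteristic polynomial as A) gives
  χ_A(x) = x^3 - 15*x^2 + 75*x - 125
which factors as (x - 5)^3. The eigenvalues (with algebraic multiplicities) are λ = 5 with multiplicity 3.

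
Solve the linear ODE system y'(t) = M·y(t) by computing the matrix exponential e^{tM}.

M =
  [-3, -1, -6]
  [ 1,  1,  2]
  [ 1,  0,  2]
e^{tM} =
  [t^2 - 3*t + 1, t^2 - t, 2*t^2 - 6*t]
  [t, t + 1, 2*t]
  [-t^2/2 + t, -t^2/2, -t^2 + 2*t + 1]

Strategy: write M = P · J · P⁻¹ where J is a Jordan canonical form, so e^{tM} = P · e^{tJ} · P⁻¹, and e^{tJ} can be computed block-by-block.

M has Jordan form
J =
  [0, 1, 0]
  [0, 0, 1]
  [0, 0, 0]
(up to reordering of blocks).

Per-block formulas:
  For a 3×3 Jordan block J_3(0): exp(t · J_3(0)) = e^(0t)·(I + t·N + (t^2/2)·N^2), where N is the 3×3 nilpotent shift.

After assembling e^{tJ} and conjugating by P, we get:

e^{tM} =
  [t^2 - 3*t + 1, t^2 - t, 2*t^2 - 6*t]
  [t, t + 1, 2*t]
  [-t^2/2 + t, -t^2/2, -t^2 + 2*t + 1]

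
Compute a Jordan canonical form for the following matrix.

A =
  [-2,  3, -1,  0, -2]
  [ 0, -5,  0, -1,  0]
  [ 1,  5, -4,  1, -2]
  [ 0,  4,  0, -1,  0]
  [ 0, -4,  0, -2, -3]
J_2(-3) ⊕ J_2(-3) ⊕ J_1(-3)

The characteristic polynomial is
  det(x·I − A) = x^5 + 15*x^4 + 90*x^3 + 270*x^2 + 405*x + 243 = (x + 3)^5

Eigenvalues and multiplicities (the geometric multiplicity of λ is n − rank(A − λI), which equals the number of Jordan blocks for λ):
  λ = -3: algebraic multiplicity = 5, geometric multiplicity = 3

Determining the block sizes for each eigenvalue:
  λ = -3: with am = 5 and gm = 3, the partition is not yet determined (e.g. several partitions of 5 into 3 parts exist). Let N = A − (-3)·I. Computing rank(N^1) = 2, rank(N^2) = 0; the number of blocks of size ≥ j is rank(N^{j−1}) − rank(N^j), giving [3, 2]. So we have 2 block(s) of size 2, 1 block(s) of size 1 → block sizes [2, 2, 1]

Assembling the blocks gives a Jordan form
J =
  [-3,  1,  0,  0,  0]
  [ 0, -3,  0,  0,  0]
  [ 0,  0, -3,  1,  0]
  [ 0,  0,  0, -3,  0]
  [ 0,  0,  0,  0, -3]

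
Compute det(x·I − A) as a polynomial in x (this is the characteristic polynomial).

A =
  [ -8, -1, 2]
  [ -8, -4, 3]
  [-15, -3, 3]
x^3 + 9*x^2 + 27*x + 27

Expanding det(x·I − A) (e.g. by cofactor expansion or by noting that A is similar to its Jordan form J, which has the same characteristic polynomial as A) gives
  χ_A(x) = x^3 + 9*x^2 + 27*x + 27
which factors as (x + 3)^3. The eigenvalues (with algebraic multiplicities) are λ = -3 with multiplicity 3.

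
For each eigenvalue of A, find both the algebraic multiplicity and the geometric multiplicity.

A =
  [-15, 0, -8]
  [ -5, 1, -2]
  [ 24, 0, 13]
λ = -3: alg = 1, geom = 1; λ = 1: alg = 2, geom = 1

Step 1 — factor the characteristic polynomial to read off the algebraic multiplicities:
  χ_A(x) = (x - 1)^2*(x + 3)

Step 2 — compute geometric multiplicities via the rank-nullity identity g(λ) = n − rank(A − λI):
  rank(A − (-3)·I) = 2, so dim ker(A − (-3)·I) = n − 2 = 1
  rank(A − (1)·I) = 2, so dim ker(A − (1)·I) = n − 2 = 1

Summary:
  λ = -3: algebraic multiplicity = 1, geometric multiplicity = 1
  λ = 1: algebraic multiplicity = 2, geometric multiplicity = 1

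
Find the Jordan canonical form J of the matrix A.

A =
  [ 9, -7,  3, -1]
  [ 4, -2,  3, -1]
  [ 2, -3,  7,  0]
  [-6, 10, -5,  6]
J_3(5) ⊕ J_1(5)

The characteristic polynomial is
  det(x·I − A) = x^4 - 20*x^3 + 150*x^2 - 500*x + 625 = (x - 5)^4

Eigenvalues and multiplicities (the geometric multiplicity of λ is n − rank(A − λI), which equals the number of Jordan blocks for λ):
  λ = 5: algebraic multiplicity = 4, geometric multiplicity = 2

Determining the block sizes for each eigenvalue:
  λ = 5: with am = 4 and gm = 2, the partition is not yet determined (e.g. several partitions of 4 into 2 parts exist). Let N = A − (5)·I. Computing rank(N^1) = 2, rank(N^2) = 1, rank(N^3) = 0; the number of blocks of size ≥ j is rank(N^{j−1}) − rank(N^j), giving [2, 1, 1]. So we have 1 block(s) of size 3, 1 block(s) of size 1 → block sizes [3, 1]

Assembling the blocks gives a Jordan form
J =
  [5, 1, 0, 0]
  [0, 5, 1, 0]
  [0, 0, 5, 0]
  [0, 0, 0, 5]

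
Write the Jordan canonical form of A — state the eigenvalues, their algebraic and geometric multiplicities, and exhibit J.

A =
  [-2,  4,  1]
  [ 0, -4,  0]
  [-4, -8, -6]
J_2(-4) ⊕ J_1(-4)

The characteristic polynomial is
  det(x·I − A) = x^3 + 12*x^2 + 48*x + 64 = (x + 4)^3

Eigenvalues and multiplicities (the geometric multiplicity of λ is n − rank(A − λI), which equals the number of Jordan blocks for λ):
  λ = -4: algebraic multiplicity = 3, geometric multiplicity = 2

Determining the block sizes for each eigenvalue:
  λ = -4: 2 blocks summing to 3 forces exactly one block of size 2 and the rest size 1 → block sizes [2, 1]

Assembling the blocks gives a Jordan form
J =
  [-4,  1,  0]
  [ 0, -4,  0]
  [ 0,  0, -4]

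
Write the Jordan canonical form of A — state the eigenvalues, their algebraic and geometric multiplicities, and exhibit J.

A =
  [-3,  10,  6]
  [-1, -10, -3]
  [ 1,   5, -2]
J_2(-5) ⊕ J_1(-5)

The characteristic polynomial is
  det(x·I − A) = x^3 + 15*x^2 + 75*x + 125 = (x + 5)^3

Eigenvalues and multiplicities (the geometric multiplicity of λ is n − rank(A − λI), which equals the number of Jordan blocks for λ):
  λ = -5: algebraic multiplicity = 3, geometric multiplicity = 2

Determining the block sizes for each eigenvalue:
  λ = -5: 2 blocks summing to 3 forces exactly one block of size 2 and the rest size 1 → block sizes [2, 1]

Assembling the blocks gives a Jordan form
J =
  [-5,  1,  0]
  [ 0, -5,  0]
  [ 0,  0, -5]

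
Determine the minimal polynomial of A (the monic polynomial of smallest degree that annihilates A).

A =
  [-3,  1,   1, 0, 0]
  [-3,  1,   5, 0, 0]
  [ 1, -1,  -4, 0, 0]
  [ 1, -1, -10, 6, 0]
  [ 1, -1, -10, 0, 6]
x^4 - 24*x^2 - 64*x - 48

The characteristic polynomial is χ_A(x) = (x - 6)^2*(x + 2)^3, so the eigenvalues are known. The minimal polynomial is
  m_A(x) = Π_λ (x − λ)^{k_λ}
where k_λ is the size of the *largest* Jordan block for λ (equivalently, the smallest k with (A − λI)^k v = 0 for every generalised eigenvector v of λ).

  λ = -2: largest Jordan block has size 3, contributing (x + 2)^3
  λ = 6: largest Jordan block has size 1, contributing (x − 6)

So m_A(x) = (x - 6)*(x + 2)^3 = x^4 - 24*x^2 - 64*x - 48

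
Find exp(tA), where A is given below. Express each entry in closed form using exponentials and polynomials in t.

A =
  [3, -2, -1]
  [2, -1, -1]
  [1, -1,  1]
e^{tA} =
  [-t^2*exp(t)/2 + 2*t*exp(t) + exp(t), t^2*exp(t)/2 - 2*t*exp(t), -t*exp(t)]
  [-t^2*exp(t)/2 + 2*t*exp(t), t^2*exp(t)/2 - 2*t*exp(t) + exp(t), -t*exp(t)]
  [t*exp(t), -t*exp(t), exp(t)]

Strategy: write A = P · J · P⁻¹ where J is a Jordan canonical form, so e^{tA} = P · e^{tJ} · P⁻¹, and e^{tJ} can be computed block-by-block.

A has Jordan form
J =
  [1, 1, 0]
  [0, 1, 1]
  [0, 0, 1]
(up to reordering of blocks).

Per-block formulas:
  For a 3×3 Jordan block J_3(1): exp(t · J_3(1)) = e^(1t)·(I + t·N + (t^2/2)·N^2), where N is the 3×3 nilpotent shift.

After assembling e^{tJ} and conjugating by P, we get:

e^{tA} =
  [-t^2*exp(t)/2 + 2*t*exp(t) + exp(t), t^2*exp(t)/2 - 2*t*exp(t), -t*exp(t)]
  [-t^2*exp(t)/2 + 2*t*exp(t), t^2*exp(t)/2 - 2*t*exp(t) + exp(t), -t*exp(t)]
  [t*exp(t), -t*exp(t), exp(t)]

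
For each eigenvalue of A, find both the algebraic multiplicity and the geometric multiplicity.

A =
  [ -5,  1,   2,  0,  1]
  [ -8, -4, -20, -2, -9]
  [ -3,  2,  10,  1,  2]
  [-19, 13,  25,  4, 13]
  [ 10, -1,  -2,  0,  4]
λ = -3: alg = 2, geom = 1; λ = 5: alg = 3, geom = 2

Step 1 — factor the characteristic polynomial to read off the algebraic multiplicities:
  χ_A(x) = (x - 5)^3*(x + 3)^2

Step 2 — compute geometric multiplicities via the rank-nullity identity g(λ) = n − rank(A − λI):
  rank(A − (-3)·I) = 4, so dim ker(A − (-3)·I) = n − 4 = 1
  rank(A − (5)·I) = 3, so dim ker(A − (5)·I) = n − 3 = 2

Summary:
  λ = -3: algebraic multiplicity = 2, geometric multiplicity = 1
  λ = 5: algebraic multiplicity = 3, geometric multiplicity = 2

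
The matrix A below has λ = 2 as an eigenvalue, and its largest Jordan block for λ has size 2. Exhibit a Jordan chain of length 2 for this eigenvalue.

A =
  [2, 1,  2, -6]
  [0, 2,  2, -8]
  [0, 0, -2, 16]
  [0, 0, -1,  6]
A Jordan chain for λ = 2 of length 2:
v_1 = (1, 0, 0, 0)ᵀ
v_2 = (0, 1, 0, 0)ᵀ

Let N = A − (2)·I. We want v_2 with N^2 v_2 = 0 but N^1 v_2 ≠ 0; then v_{j-1} := N · v_j for j = 2, …, 2.

Pick v_2 = (0, 1, 0, 0)ᵀ.
Then v_1 = N · v_2 = (1, 0, 0, 0)ᵀ.

Sanity check: (A − (2)·I) v_1 = (0, 0, 0, 0)ᵀ = 0. ✓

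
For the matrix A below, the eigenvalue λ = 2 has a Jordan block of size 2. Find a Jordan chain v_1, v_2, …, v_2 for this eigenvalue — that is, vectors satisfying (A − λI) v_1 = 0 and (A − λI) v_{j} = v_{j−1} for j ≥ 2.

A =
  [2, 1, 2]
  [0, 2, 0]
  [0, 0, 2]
A Jordan chain for λ = 2 of length 2:
v_1 = (1, 0, 0)ᵀ
v_2 = (0, 1, 0)ᵀ

Let N = A − (2)·I. We want v_2 with N^2 v_2 = 0 but N^1 v_2 ≠ 0; then v_{j-1} := N · v_j for j = 2, …, 2.

Pick v_2 = (0, 1, 0)ᵀ.
Then v_1 = N · v_2 = (1, 0, 0)ᵀ.

Sanity check: (A − (2)·I) v_1 = (0, 0, 0)ᵀ = 0. ✓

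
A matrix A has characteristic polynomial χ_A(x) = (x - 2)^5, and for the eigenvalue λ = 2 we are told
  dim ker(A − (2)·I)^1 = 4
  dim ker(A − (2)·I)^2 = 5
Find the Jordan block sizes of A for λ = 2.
Block sizes for λ = 2: [2, 1, 1, 1]

From the dimensions of kernels of powers, the number of Jordan blocks of size at least j is d_j − d_{j−1} where d_j = dim ker(N^j) (with d_0 = 0). Computing the differences gives [4, 1].
The number of blocks of size exactly k is (#blocks of size ≥ k) − (#blocks of size ≥ k + 1), so the partition is: 3 block(s) of size 1, 1 block(s) of size 2.
In nonincreasing order the block sizes are [2, 1, 1, 1].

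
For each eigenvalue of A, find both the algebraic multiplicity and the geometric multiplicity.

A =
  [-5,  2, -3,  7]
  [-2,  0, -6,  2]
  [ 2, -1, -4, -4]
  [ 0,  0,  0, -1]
λ = -4: alg = 2, geom = 1; λ = -1: alg = 2, geom = 1

Step 1 — factor the characteristic polynomial to read off the algebraic multiplicities:
  χ_A(x) = (x + 1)^2*(x + 4)^2

Step 2 — compute geometric multiplicities via the rank-nullity identity g(λ) = n − rank(A − λI):
  rank(A − (-4)·I) = 3, so dim ker(A − (-4)·I) = n − 3 = 1
  rank(A − (-1)·I) = 3, so dim ker(A − (-1)·I) = n − 3 = 1

Summary:
  λ = -4: algebraic multiplicity = 2, geometric multiplicity = 1
  λ = -1: algebraic multiplicity = 2, geometric multiplicity = 1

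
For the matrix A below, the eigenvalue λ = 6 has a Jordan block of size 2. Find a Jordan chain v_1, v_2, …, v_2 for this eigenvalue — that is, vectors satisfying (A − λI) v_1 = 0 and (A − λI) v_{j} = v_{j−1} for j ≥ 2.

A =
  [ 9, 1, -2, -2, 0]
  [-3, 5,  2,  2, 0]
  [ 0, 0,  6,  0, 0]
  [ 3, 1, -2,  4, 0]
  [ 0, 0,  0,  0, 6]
A Jordan chain for λ = 6 of length 2:
v_1 = (3, -3, 0, 3, 0)ᵀ
v_2 = (1, 0, 0, 0, 0)ᵀ

Let N = A − (6)·I. We want v_2 with N^2 v_2 = 0 but N^1 v_2 ≠ 0; then v_{j-1} := N · v_j for j = 2, …, 2.

Pick v_2 = (1, 0, 0, 0, 0)ᵀ.
Then v_1 = N · v_2 = (3, -3, 0, 3, 0)ᵀ.

Sanity check: (A − (6)·I) v_1 = (0, 0, 0, 0, 0)ᵀ = 0. ✓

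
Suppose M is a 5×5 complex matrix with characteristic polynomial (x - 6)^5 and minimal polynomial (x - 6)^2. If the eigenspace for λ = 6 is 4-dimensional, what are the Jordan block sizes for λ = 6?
Block sizes for λ = 6: [2, 1, 1, 1]

Step 1 — from the characteristic polynomial, algebraic multiplicity of λ = 6 is 5. From dim ker(M − (6)·I) = 4, there are exactly 4 Jordan blocks for λ = 6.
Step 2 — from the minimal polynomial, the factor (x − 6)^2 tells us the largest block for λ = 6 has size 2.
Step 3 — with total size 5, 4 blocks, and largest block 2, the block sizes (in nonincreasing order) are [2, 1, 1, 1].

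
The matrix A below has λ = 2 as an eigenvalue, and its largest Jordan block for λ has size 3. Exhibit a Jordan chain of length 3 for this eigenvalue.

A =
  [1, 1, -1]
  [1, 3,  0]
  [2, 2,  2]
A Jordan chain for λ = 2 of length 3:
v_1 = (-2, 2, 4)ᵀ
v_2 = (1, 1, 2)ᵀ
v_3 = (0, 1, 0)ᵀ

Let N = A − (2)·I. We want v_3 with N^3 v_3 = 0 but N^2 v_3 ≠ 0; then v_{j-1} := N · v_j for j = 3, …, 2.

Pick v_3 = (0, 1, 0)ᵀ.
Then v_2 = N · v_3 = (1, 1, 2)ᵀ.
Then v_1 = N · v_2 = (-2, 2, 4)ᵀ.

Sanity check: (A − (2)·I) v_1 = (0, 0, 0)ᵀ = 0. ✓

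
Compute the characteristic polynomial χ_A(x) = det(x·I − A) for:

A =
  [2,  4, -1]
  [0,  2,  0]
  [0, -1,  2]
x^3 - 6*x^2 + 12*x - 8

Expanding det(x·I − A) (e.g. by cofactor expansion or by noting that A is similar to its Jordan form J, which has the same characteristic polynomial as A) gives
  χ_A(x) = x^3 - 6*x^2 + 12*x - 8
which factors as (x - 2)^3. The eigenvalues (with algebraic multiplicities) are λ = 2 with multiplicity 3.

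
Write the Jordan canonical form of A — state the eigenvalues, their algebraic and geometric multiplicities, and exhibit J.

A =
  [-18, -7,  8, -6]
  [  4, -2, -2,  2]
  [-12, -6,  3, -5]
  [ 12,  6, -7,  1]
J_2(-4) ⊕ J_2(-4)

The characteristic polynomial is
  det(x·I − A) = x^4 + 16*x^3 + 96*x^2 + 256*x + 256 = (x + 4)^4

Eigenvalues and multiplicities (the geometric multiplicity of λ is n − rank(A − λI), which equals the number of Jordan blocks for λ):
  λ = -4: algebraic multiplicity = 4, geometric multiplicity = 2

Determining the block sizes for each eigenvalue:
  λ = -4: with am = 4 and gm = 2, the partition is not yet determined (e.g. several partitions of 4 into 2 parts exist). Let N = A − (-4)·I. Computing rank(N^1) = 2, rank(N^2) = 0; the number of blocks of size ≥ j is rank(N^{j−1}) − rank(N^j), giving [2, 2]. So we have 2 block(s) of size 2 → block sizes [2, 2]

Assembling the blocks gives a Jordan form
J =
  [-4,  1,  0,  0]
  [ 0, -4,  0,  0]
  [ 0,  0, -4,  1]
  [ 0,  0,  0, -4]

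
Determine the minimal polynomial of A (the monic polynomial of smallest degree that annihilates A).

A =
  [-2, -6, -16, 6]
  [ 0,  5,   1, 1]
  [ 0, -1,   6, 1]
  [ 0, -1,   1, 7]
x^4 - 16*x^3 + 72*x^2 - 432

The characteristic polynomial is χ_A(x) = (x - 6)^3*(x + 2), so the eigenvalues are known. The minimal polynomial is
  m_A(x) = Π_λ (x − λ)^{k_λ}
where k_λ is the size of the *largest* Jordan block for λ (equivalently, the smallest k with (A − λI)^k v = 0 for every generalised eigenvector v of λ).

  λ = -2: largest Jordan block has size 1, contributing (x + 2)
  λ = 6: largest Jordan block has size 3, contributing (x − 6)^3

So m_A(x) = (x - 6)^3*(x + 2) = x^4 - 16*x^3 + 72*x^2 - 432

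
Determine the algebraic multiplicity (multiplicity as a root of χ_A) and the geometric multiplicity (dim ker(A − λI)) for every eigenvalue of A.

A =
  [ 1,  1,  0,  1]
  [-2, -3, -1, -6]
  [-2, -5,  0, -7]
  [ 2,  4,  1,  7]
λ = 1: alg = 3, geom = 2; λ = 2: alg = 1, geom = 1

Step 1 — factor the characteristic polynomial to read off the algebraic multiplicities:
  χ_A(x) = (x - 2)*(x - 1)^3

Step 2 — compute geometric multiplicities via the rank-nullity identity g(λ) = n − rank(A − λI):
  rank(A − (1)·I) = 2, so dim ker(A − (1)·I) = n − 2 = 2
  rank(A − (2)·I) = 3, so dim ker(A − (2)·I) = n − 3 = 1

Summary:
  λ = 1: algebraic multiplicity = 3, geometric multiplicity = 2
  λ = 2: algebraic multiplicity = 1, geometric multiplicity = 1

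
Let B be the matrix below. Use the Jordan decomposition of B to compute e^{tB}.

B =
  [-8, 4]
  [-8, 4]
e^{tB} =
  [-1 + 2*exp(-4*t), 1 - exp(-4*t)]
  [-2 + 2*exp(-4*t), 2 - exp(-4*t)]

Strategy: write B = P · J · P⁻¹ where J is a Jordan canonical form, so e^{tB} = P · e^{tJ} · P⁻¹, and e^{tJ} can be computed block-by-block.

B has Jordan form
J =
  [-4, 0]
  [ 0, 0]
(up to reordering of blocks).

Per-block formulas:
  For a 1×1 block at λ = 0: exp(t · [0]) = [e^(0t)].
  For a 1×1 block at λ = -4: exp(t · [-4]) = [e^(-4t)].

After assembling e^{tJ} and conjugating by P, we get:

e^{tB} =
  [-1 + 2*exp(-4*t), 1 - exp(-4*t)]
  [-2 + 2*exp(-4*t), 2 - exp(-4*t)]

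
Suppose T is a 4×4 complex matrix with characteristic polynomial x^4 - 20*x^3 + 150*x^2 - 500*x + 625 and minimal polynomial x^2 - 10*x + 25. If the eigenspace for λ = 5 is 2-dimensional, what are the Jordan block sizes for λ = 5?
Block sizes for λ = 5: [2, 2]

Step 1 — from the characteristic polynomial, algebraic multiplicity of λ = 5 is 4. From dim ker(T − (5)·I) = 2, there are exactly 2 Jordan blocks for λ = 5.
Step 2 — from the minimal polynomial, the factor (x − 5)^2 tells us the largest block for λ = 5 has size 2.
Step 3 — with total size 4, 2 blocks, and largest block 2, the block sizes (in nonincreasing order) are [2, 2].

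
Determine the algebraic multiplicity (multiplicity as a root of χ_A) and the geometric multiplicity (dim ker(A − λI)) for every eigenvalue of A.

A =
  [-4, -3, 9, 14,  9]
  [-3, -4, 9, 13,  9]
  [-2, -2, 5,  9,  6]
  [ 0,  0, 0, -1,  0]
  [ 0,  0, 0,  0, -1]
λ = -1: alg = 5, geom = 3

Step 1 — factor the characteristic polynomial to read off the algebraic multiplicities:
  χ_A(x) = (x + 1)^5

Step 2 — compute geometric multiplicities via the rank-nullity identity g(λ) = n − rank(A − λI):
  rank(A − (-1)·I) = 2, so dim ker(A − (-1)·I) = n − 2 = 3

Summary:
  λ = -1: algebraic multiplicity = 5, geometric multiplicity = 3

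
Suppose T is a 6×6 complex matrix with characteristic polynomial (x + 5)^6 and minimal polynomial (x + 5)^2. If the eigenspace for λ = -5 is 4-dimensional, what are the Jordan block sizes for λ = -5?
Block sizes for λ = -5: [2, 2, 1, 1]

Step 1 — from the characteristic polynomial, algebraic multiplicity of λ = -5 is 6. From dim ker(T − (-5)·I) = 4, there are exactly 4 Jordan blocks for λ = -5.
Step 2 — from the minimal polynomial, the factor (x + 5)^2 tells us the largest block for λ = -5 has size 2.
Step 3 — with total size 6, 4 blocks, and largest block 2, the block sizes (in nonincreasing order) are [2, 2, 1, 1].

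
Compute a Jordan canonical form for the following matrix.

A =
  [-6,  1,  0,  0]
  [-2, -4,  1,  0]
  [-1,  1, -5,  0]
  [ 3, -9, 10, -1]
J_3(-5) ⊕ J_1(-1)

The characteristic polynomial is
  det(x·I − A) = x^4 + 16*x^3 + 90*x^2 + 200*x + 125 = (x + 1)*(x + 5)^3

Eigenvalues and multiplicities (the geometric multiplicity of λ is n − rank(A − λI), which equals the number of Jordan blocks for λ):
  λ = -5: algebraic multiplicity = 3, geometric multiplicity = 1
  λ = -1: algebraic multiplicity = 1, geometric multiplicity = 1

Determining the block sizes for each eigenvalue:
  λ = -5: one block (gm = 1), so the single block has size am = 3 → block sizes [3]
  λ = -1: one block (gm = 1), so the single block has size am = 1 → block sizes [1]

Assembling the blocks gives a Jordan form
J =
  [-5,  1,  0,  0]
  [ 0, -5,  1,  0]
  [ 0,  0, -5,  0]
  [ 0,  0,  0, -1]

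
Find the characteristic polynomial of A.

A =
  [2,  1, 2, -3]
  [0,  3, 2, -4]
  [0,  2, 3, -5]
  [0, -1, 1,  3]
x^4 - 11*x^3 + 42*x^2 - 68*x + 40

Expanding det(x·I − A) (e.g. by cofactor expansion or by noting that A is similar to its Jordan form J, which has the same characteristic polynomial as A) gives
  χ_A(x) = x^4 - 11*x^3 + 42*x^2 - 68*x + 40
which factors as (x - 5)*(x - 2)^3. The eigenvalues (with algebraic multiplicities) are λ = 2 with multiplicity 3, λ = 5 with multiplicity 1.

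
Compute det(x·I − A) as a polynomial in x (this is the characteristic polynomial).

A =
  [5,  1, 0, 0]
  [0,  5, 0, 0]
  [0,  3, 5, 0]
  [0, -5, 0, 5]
x^4 - 20*x^3 + 150*x^2 - 500*x + 625

Expanding det(x·I − A) (e.g. by cofactor expansion or by noting that A is similar to its Jordan form J, which has the same characteristic polynomial as A) gives
  χ_A(x) = x^4 - 20*x^3 + 150*x^2 - 500*x + 625
which factors as (x - 5)^4. The eigenvalues (with algebraic multiplicities) are λ = 5 with multiplicity 4.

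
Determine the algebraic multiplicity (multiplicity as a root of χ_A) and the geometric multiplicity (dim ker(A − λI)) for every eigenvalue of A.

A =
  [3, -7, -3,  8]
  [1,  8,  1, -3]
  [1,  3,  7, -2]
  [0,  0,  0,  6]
λ = 6: alg = 4, geom = 2

Step 1 — factor the characteristic polynomial to read off the algebraic multiplicities:
  χ_A(x) = (x - 6)^4

Step 2 — compute geometric multiplicities via the rank-nullity identity g(λ) = n − rank(A − λI):
  rank(A − (6)·I) = 2, so dim ker(A − (6)·I) = n − 2 = 2

Summary:
  λ = 6: algebraic multiplicity = 4, geometric multiplicity = 2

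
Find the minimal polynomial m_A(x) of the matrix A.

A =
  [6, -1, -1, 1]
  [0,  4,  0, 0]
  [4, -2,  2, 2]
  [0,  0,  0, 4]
x^2 - 8*x + 16

The characteristic polynomial is χ_A(x) = (x - 4)^4, so the eigenvalues are known. The minimal polynomial is
  m_A(x) = Π_λ (x − λ)^{k_λ}
where k_λ is the size of the *largest* Jordan block for λ (equivalently, the smallest k with (A − λI)^k v = 0 for every generalised eigenvector v of λ).

  λ = 4: largest Jordan block has size 2, contributing (x − 4)^2

So m_A(x) = (x - 4)^2 = x^2 - 8*x + 16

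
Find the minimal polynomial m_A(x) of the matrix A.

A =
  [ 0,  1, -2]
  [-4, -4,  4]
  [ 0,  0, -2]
x^2 + 4*x + 4

The characteristic polynomial is χ_A(x) = (x + 2)^3, so the eigenvalues are known. The minimal polynomial is
  m_A(x) = Π_λ (x − λ)^{k_λ}
where k_λ is the size of the *largest* Jordan block for λ (equivalently, the smallest k with (A − λI)^k v = 0 for every generalised eigenvector v of λ).

  λ = -2: largest Jordan block has size 2, contributing (x + 2)^2

So m_A(x) = (x + 2)^2 = x^2 + 4*x + 4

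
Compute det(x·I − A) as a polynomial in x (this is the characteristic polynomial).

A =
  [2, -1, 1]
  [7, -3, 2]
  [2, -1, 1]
x^3

Expanding det(x·I − A) (e.g. by cofactor expansion or by noting that A is similar to its Jordan form J, which has the same characteristic polynomial as A) gives
  χ_A(x) = x^3
which factors as x^3. The eigenvalues (with algebraic multiplicities) are λ = 0 with multiplicity 3.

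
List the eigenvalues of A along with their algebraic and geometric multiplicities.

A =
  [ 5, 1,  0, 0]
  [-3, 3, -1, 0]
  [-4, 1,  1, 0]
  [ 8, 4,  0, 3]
λ = 3: alg = 4, geom = 2

Step 1 — factor the characteristic polynomial to read off the algebraic multiplicities:
  χ_A(x) = (x - 3)^4

Step 2 — compute geometric multiplicities via the rank-nullity identity g(λ) = n − rank(A − λI):
  rank(A − (3)·I) = 2, so dim ker(A − (3)·I) = n − 2 = 2

Summary:
  λ = 3: algebraic multiplicity = 4, geometric multiplicity = 2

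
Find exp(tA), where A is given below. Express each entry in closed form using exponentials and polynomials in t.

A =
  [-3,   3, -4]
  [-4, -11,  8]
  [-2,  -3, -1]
e^{tA} =
  [2*t*exp(-5*t) + exp(-5*t), 3*t*exp(-5*t), -4*t*exp(-5*t)]
  [-4*t*exp(-5*t), -6*t*exp(-5*t) + exp(-5*t), 8*t*exp(-5*t)]
  [-2*t*exp(-5*t), -3*t*exp(-5*t), 4*t*exp(-5*t) + exp(-5*t)]

Strategy: write A = P · J · P⁻¹ where J is a Jordan canonical form, so e^{tA} = P · e^{tJ} · P⁻¹, and e^{tJ} can be computed block-by-block.

A has Jordan form
J =
  [-5,  1,  0]
  [ 0, -5,  0]
  [ 0,  0, -5]
(up to reordering of blocks).

Per-block formulas:
  For a 2×2 Jordan block J_2(-5): exp(t · J_2(-5)) = e^(-5t)·(I + t·N), where N is the 2×2 nilpotent shift.
  For a 1×1 block at λ = -5: exp(t · [-5]) = [e^(-5t)].

After assembling e^{tJ} and conjugating by P, we get:

e^{tA} =
  [2*t*exp(-5*t) + exp(-5*t), 3*t*exp(-5*t), -4*t*exp(-5*t)]
  [-4*t*exp(-5*t), -6*t*exp(-5*t) + exp(-5*t), 8*t*exp(-5*t)]
  [-2*t*exp(-5*t), -3*t*exp(-5*t), 4*t*exp(-5*t) + exp(-5*t)]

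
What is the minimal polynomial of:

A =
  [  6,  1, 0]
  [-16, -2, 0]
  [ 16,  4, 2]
x^2 - 4*x + 4

The characteristic polynomial is χ_A(x) = (x - 2)^3, so the eigenvalues are known. The minimal polynomial is
  m_A(x) = Π_λ (x − λ)^{k_λ}
where k_λ is the size of the *largest* Jordan block for λ (equivalently, the smallest k with (A − λI)^k v = 0 for every generalised eigenvector v of λ).

  λ = 2: largest Jordan block has size 2, contributing (x − 2)^2

So m_A(x) = (x - 2)^2 = x^2 - 4*x + 4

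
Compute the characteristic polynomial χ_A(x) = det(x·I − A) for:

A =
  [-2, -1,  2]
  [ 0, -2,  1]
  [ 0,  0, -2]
x^3 + 6*x^2 + 12*x + 8

Expanding det(x·I − A) (e.g. by cofactor expansion or by noting that A is similar to its Jordan form J, which has the same characteristic polynomial as A) gives
  χ_A(x) = x^3 + 6*x^2 + 12*x + 8
which factors as (x + 2)^3. The eigenvalues (with algebraic multiplicities) are λ = -2 with multiplicity 3.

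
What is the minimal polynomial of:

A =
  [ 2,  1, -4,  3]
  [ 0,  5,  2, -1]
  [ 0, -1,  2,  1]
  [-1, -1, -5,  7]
x^3 - 12*x^2 + 48*x - 64

The characteristic polynomial is χ_A(x) = (x - 4)^4, so the eigenvalues are known. The minimal polynomial is
  m_A(x) = Π_λ (x − λ)^{k_λ}
where k_λ is the size of the *largest* Jordan block for λ (equivalently, the smallest k with (A − λI)^k v = 0 for every generalised eigenvector v of λ).

  λ = 4: largest Jordan block has size 3, contributing (x − 4)^3

So m_A(x) = (x - 4)^3 = x^3 - 12*x^2 + 48*x - 64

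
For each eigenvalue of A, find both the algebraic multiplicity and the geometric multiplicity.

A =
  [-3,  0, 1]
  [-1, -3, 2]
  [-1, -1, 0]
λ = -2: alg = 3, geom = 1

Step 1 — factor the characteristic polynomial to read off the algebraic multiplicities:
  χ_A(x) = (x + 2)^3

Step 2 — compute geometric multiplicities via the rank-nullity identity g(λ) = n − rank(A − λI):
  rank(A − (-2)·I) = 2, so dim ker(A − (-2)·I) = n − 2 = 1

Summary:
  λ = -2: algebraic multiplicity = 3, geometric multiplicity = 1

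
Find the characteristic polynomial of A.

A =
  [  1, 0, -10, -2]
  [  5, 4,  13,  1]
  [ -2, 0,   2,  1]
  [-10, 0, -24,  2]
x^4 - 9*x^3 + 12*x^2 + 80*x - 192

Expanding det(x·I − A) (e.g. by cofactor expansion or by noting that A is similar to its Jordan form J, which has the same characteristic polynomial as A) gives
  χ_A(x) = x^4 - 9*x^3 + 12*x^2 + 80*x - 192
which factors as (x - 4)^3*(x + 3). The eigenvalues (with algebraic multiplicities) are λ = -3 with multiplicity 1, λ = 4 with multiplicity 3.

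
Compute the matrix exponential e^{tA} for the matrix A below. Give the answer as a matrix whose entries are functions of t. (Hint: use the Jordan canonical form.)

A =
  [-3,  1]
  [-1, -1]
e^{tA} =
  [-t*exp(-2*t) + exp(-2*t), t*exp(-2*t)]
  [-t*exp(-2*t), t*exp(-2*t) + exp(-2*t)]

Strategy: write A = P · J · P⁻¹ where J is a Jordan canonical form, so e^{tA} = P · e^{tJ} · P⁻¹, and e^{tJ} can be computed block-by-block.

A has Jordan form
J =
  [-2,  1]
  [ 0, -2]
(up to reordering of blocks).

Per-block formulas:
  For a 2×2 Jordan block J_2(-2): exp(t · J_2(-2)) = e^(-2t)·(I + t·N), where N is the 2×2 nilpotent shift.

After assembling e^{tJ} and conjugating by P, we get:

e^{tA} =
  [-t*exp(-2*t) + exp(-2*t), t*exp(-2*t)]
  [-t*exp(-2*t), t*exp(-2*t) + exp(-2*t)]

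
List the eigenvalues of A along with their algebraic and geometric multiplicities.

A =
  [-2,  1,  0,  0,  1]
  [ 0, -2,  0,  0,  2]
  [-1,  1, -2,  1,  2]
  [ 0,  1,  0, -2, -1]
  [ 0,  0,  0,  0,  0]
λ = -2: alg = 4, geom = 2; λ = 0: alg = 1, geom = 1

Step 1 — factor the characteristic polynomial to read off the algebraic multiplicities:
  χ_A(x) = x*(x + 2)^4

Step 2 — compute geometric multiplicities via the rank-nullity identity g(λ) = n − rank(A − λI):
  rank(A − (-2)·I) = 3, so dim ker(A − (-2)·I) = n − 3 = 2
  rank(A − (0)·I) = 4, so dim ker(A − (0)·I) = n − 4 = 1

Summary:
  λ = -2: algebraic multiplicity = 4, geometric multiplicity = 2
  λ = 0: algebraic multiplicity = 1, geometric multiplicity = 1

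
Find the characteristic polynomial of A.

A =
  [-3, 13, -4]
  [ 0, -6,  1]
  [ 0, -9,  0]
x^3 + 9*x^2 + 27*x + 27

Expanding det(x·I − A) (e.g. by cofactor expansion or by noting that A is similar to its Jordan form J, which has the same characteristic polynomial as A) gives
  χ_A(x) = x^3 + 9*x^2 + 27*x + 27
which factors as (x + 3)^3. The eigenvalues (with algebraic multiplicities) are λ = -3 with multiplicity 3.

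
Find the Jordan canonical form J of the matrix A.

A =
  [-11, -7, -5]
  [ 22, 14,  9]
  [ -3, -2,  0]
J_3(1)

The characteristic polynomial is
  det(x·I − A) = x^3 - 3*x^2 + 3*x - 1 = (x - 1)^3

Eigenvalues and multiplicities (the geometric multiplicity of λ is n − rank(A − λI), which equals the number of Jordan blocks for λ):
  λ = 1: algebraic multiplicity = 3, geometric multiplicity = 1

Determining the block sizes for each eigenvalue:
  λ = 1: one block (gm = 1), so the single block has size am = 3 → block sizes [3]

Assembling the blocks gives a Jordan form
J =
  [1, 1, 0]
  [0, 1, 1]
  [0, 0, 1]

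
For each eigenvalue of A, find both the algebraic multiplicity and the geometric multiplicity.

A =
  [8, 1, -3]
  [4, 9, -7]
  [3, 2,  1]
λ = 6: alg = 3, geom = 1

Step 1 — factor the characteristic polynomial to read off the algebraic multiplicities:
  χ_A(x) = (x - 6)^3

Step 2 — compute geometric multiplicities via the rank-nullity identity g(λ) = n − rank(A − λI):
  rank(A − (6)·I) = 2, so dim ker(A − (6)·I) = n − 2 = 1

Summary:
  λ = 6: algebraic multiplicity = 3, geometric multiplicity = 1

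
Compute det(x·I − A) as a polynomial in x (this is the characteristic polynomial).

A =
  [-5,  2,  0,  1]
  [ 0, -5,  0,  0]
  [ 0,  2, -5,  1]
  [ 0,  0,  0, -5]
x^4 + 20*x^3 + 150*x^2 + 500*x + 625

Expanding det(x·I − A) (e.g. by cofactor expansion or by noting that A is similar to its Jordan form J, which has the same characteristic polynomial as A) gives
  χ_A(x) = x^4 + 20*x^3 + 150*x^2 + 500*x + 625
which factors as (x + 5)^4. The eigenvalues (with algebraic multiplicities) are λ = -5 with multiplicity 4.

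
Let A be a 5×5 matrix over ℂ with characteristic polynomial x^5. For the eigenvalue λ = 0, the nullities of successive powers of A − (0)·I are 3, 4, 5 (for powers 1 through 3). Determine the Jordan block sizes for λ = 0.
Block sizes for λ = 0: [3, 1, 1]

From the dimensions of kernels of powers, the number of Jordan blocks of size at least j is d_j − d_{j−1} where d_j = dim ker(N^j) (with d_0 = 0). Computing the differences gives [3, 1, 1].
The number of blocks of size exactly k is (#blocks of size ≥ k) − (#blocks of size ≥ k + 1), so the partition is: 2 block(s) of size 1, 1 block(s) of size 3.
In nonincreasing order the block sizes are [3, 1, 1].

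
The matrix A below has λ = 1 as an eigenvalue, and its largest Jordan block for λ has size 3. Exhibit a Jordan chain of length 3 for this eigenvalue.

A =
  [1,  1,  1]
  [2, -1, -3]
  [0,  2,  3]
A Jordan chain for λ = 1 of length 3:
v_1 = (2, -4, 4)ᵀ
v_2 = (0, 2, 0)ᵀ
v_3 = (1, 0, 0)ᵀ

Let N = A − (1)·I. We want v_3 with N^3 v_3 = 0 but N^2 v_3 ≠ 0; then v_{j-1} := N · v_j for j = 3, …, 2.

Pick v_3 = (1, 0, 0)ᵀ.
Then v_2 = N · v_3 = (0, 2, 0)ᵀ.
Then v_1 = N · v_2 = (2, -4, 4)ᵀ.

Sanity check: (A − (1)·I) v_1 = (0, 0, 0)ᵀ = 0. ✓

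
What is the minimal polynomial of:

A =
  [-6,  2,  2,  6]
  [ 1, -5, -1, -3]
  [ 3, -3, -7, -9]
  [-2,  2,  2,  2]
x^2 + 8*x + 16

The characteristic polynomial is χ_A(x) = (x + 4)^4, so the eigenvalues are known. The minimal polynomial is
  m_A(x) = Π_λ (x − λ)^{k_λ}
where k_λ is the size of the *largest* Jordan block for λ (equivalently, the smallest k with (A − λI)^k v = 0 for every generalised eigenvector v of λ).

  λ = -4: largest Jordan block has size 2, contributing (x + 4)^2

So m_A(x) = (x + 4)^2 = x^2 + 8*x + 16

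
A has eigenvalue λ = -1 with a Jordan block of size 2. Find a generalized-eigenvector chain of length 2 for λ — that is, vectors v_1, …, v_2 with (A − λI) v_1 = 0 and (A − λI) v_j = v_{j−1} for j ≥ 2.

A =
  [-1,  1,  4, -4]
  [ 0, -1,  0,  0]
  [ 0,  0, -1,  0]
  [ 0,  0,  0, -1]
A Jordan chain for λ = -1 of length 2:
v_1 = (1, 0, 0, 0)ᵀ
v_2 = (0, 1, 0, 0)ᵀ

Let N = A − (-1)·I. We want v_2 with N^2 v_2 = 0 but N^1 v_2 ≠ 0; then v_{j-1} := N · v_j for j = 2, …, 2.

Pick v_2 = (0, 1, 0, 0)ᵀ.
Then v_1 = N · v_2 = (1, 0, 0, 0)ᵀ.

Sanity check: (A − (-1)·I) v_1 = (0, 0, 0, 0)ᵀ = 0. ✓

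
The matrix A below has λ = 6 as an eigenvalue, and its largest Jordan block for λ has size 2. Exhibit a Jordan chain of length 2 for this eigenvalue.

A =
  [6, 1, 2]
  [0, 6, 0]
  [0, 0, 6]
A Jordan chain for λ = 6 of length 2:
v_1 = (1, 0, 0)ᵀ
v_2 = (0, 1, 0)ᵀ

Let N = A − (6)·I. We want v_2 with N^2 v_2 = 0 but N^1 v_2 ≠ 0; then v_{j-1} := N · v_j for j = 2, …, 2.

Pick v_2 = (0, 1, 0)ᵀ.
Then v_1 = N · v_2 = (1, 0, 0)ᵀ.

Sanity check: (A − (6)·I) v_1 = (0, 0, 0)ᵀ = 0. ✓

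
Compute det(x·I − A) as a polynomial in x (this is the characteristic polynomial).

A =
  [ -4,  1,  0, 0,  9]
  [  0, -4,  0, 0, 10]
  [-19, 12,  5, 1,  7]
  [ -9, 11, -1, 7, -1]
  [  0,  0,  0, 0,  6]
x^5 - 10*x^4 - 20*x^3 + 360*x^2 - 3456

Expanding det(x·I − A) (e.g. by cofactor expansion or by noting that A is similar to its Jordan form J, which has the same characteristic polynomial as A) gives
  χ_A(x) = x^5 - 10*x^4 - 20*x^3 + 360*x^2 - 3456
which factors as (x - 6)^3*(x + 4)^2. The eigenvalues (with algebraic multiplicities) are λ = -4 with multiplicity 2, λ = 6 with multiplicity 3.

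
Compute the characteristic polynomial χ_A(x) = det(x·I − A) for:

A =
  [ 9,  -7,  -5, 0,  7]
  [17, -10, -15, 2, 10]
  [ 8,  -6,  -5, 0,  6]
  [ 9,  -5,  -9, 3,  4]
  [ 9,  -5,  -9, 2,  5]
x^5 - 2*x^4 - 6*x^3 + 20*x^2 - 19*x + 6

Expanding det(x·I − A) (e.g. by cofactor expansion or by noting that A is similar to its Jordan form J, which has the same characteristic polynomial as A) gives
  χ_A(x) = x^5 - 2*x^4 - 6*x^3 + 20*x^2 - 19*x + 6
which factors as (x - 2)*(x - 1)^3*(x + 3). The eigenvalues (with algebraic multiplicities) are λ = -3 with multiplicity 1, λ = 1 with multiplicity 3, λ = 2 with multiplicity 1.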